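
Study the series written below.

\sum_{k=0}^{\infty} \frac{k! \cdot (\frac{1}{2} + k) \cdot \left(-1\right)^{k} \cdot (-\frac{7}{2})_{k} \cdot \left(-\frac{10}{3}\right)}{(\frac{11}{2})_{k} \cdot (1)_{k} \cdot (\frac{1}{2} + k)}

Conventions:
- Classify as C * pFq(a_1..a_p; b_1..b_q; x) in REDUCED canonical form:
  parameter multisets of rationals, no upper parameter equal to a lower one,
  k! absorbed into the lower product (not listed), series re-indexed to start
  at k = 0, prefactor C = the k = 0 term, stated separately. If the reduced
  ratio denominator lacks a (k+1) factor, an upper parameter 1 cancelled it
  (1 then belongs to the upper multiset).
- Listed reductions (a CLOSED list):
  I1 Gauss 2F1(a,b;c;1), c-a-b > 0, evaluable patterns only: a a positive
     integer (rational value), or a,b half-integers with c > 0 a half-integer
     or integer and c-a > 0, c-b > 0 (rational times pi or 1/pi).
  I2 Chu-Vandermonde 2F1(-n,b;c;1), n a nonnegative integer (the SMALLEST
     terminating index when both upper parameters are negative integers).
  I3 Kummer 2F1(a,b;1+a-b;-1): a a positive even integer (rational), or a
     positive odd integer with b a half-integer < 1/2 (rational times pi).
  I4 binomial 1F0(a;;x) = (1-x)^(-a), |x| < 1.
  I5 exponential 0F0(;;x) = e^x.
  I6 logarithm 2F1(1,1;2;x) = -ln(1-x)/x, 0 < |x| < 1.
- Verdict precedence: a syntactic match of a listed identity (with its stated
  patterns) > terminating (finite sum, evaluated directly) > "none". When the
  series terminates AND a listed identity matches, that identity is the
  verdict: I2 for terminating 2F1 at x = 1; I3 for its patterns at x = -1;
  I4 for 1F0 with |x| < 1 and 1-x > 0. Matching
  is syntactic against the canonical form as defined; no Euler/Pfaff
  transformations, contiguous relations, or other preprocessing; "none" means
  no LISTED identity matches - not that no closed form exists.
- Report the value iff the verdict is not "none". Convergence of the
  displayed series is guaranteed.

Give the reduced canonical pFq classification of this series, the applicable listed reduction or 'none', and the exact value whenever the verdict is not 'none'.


Prefactor -\frac{10}{3}, argument -1: 2F1 with upper {-\frac{7}{2}, 1} over lower {\frac{11}{2}}. Verdict: the Kummer evaluation I3 fires (x = -1; c = \frac{11}{2} equals 1+a-b for upper {-\frac{7}{2}, 1}: listed pattern). Sum: \left(-\frac{525}{256}\right) \cdot \pi.

Key observation: x = -1 and k + 1/2 divides numerator and denominator alike; prefactor -10/3 after cancelling.
Consecutive-term ratio: r(k) = -1 * (k-\frac{7}{2}) (k+1) / [(k+\frac{11}{2}) (k+1)] - rational; roots negated = parameters, x = -1, C = -\frac{10}{3}.


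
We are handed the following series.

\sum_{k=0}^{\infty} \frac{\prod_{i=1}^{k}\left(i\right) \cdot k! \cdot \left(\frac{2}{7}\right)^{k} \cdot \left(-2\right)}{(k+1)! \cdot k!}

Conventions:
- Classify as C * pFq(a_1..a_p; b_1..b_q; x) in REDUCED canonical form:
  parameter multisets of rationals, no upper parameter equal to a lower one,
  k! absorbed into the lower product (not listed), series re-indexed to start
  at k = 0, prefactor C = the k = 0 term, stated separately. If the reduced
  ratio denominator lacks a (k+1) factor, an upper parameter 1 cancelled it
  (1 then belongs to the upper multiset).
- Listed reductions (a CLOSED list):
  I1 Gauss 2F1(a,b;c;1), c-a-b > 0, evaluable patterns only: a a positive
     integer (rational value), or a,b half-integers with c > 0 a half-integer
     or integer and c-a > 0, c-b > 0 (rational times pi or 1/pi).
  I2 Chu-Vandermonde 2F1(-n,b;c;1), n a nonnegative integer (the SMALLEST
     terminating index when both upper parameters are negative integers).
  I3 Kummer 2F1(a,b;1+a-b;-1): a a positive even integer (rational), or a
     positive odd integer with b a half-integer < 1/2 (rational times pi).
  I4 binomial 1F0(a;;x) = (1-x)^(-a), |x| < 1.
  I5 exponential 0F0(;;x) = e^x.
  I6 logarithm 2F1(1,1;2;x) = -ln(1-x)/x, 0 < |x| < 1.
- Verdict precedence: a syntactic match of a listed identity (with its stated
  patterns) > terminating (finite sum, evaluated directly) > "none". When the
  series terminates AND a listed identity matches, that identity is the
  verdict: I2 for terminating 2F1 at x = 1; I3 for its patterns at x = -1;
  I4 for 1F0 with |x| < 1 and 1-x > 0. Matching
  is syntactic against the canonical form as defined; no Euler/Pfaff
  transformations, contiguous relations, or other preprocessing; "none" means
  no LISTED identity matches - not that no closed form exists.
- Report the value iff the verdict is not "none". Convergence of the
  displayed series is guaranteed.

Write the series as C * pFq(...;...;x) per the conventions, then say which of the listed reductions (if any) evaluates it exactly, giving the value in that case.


Prefactor -2, argument \frac{2}{7}: 2F1 with upper {1, 1} over lower {2}. Verdict at x = \frac{2}{7}: logarithm (I6) matches (the logarithm: parameters (1,1;2), x = \frac{2}{7}). Its exact value is 7 \cdot \ln\left(\frac{5}{7}\right).

First insight: t_0 being -2, the running product (C = -2) telescopes to a rising factorial.
Adjacent-term ratio: r(k) = \frac{2}{7} * (k+1) (k+1) / [(k+2) (k+1)] - rational in k, leading ratio \frac{2}{7}; with t_0 = -2, classification follows.


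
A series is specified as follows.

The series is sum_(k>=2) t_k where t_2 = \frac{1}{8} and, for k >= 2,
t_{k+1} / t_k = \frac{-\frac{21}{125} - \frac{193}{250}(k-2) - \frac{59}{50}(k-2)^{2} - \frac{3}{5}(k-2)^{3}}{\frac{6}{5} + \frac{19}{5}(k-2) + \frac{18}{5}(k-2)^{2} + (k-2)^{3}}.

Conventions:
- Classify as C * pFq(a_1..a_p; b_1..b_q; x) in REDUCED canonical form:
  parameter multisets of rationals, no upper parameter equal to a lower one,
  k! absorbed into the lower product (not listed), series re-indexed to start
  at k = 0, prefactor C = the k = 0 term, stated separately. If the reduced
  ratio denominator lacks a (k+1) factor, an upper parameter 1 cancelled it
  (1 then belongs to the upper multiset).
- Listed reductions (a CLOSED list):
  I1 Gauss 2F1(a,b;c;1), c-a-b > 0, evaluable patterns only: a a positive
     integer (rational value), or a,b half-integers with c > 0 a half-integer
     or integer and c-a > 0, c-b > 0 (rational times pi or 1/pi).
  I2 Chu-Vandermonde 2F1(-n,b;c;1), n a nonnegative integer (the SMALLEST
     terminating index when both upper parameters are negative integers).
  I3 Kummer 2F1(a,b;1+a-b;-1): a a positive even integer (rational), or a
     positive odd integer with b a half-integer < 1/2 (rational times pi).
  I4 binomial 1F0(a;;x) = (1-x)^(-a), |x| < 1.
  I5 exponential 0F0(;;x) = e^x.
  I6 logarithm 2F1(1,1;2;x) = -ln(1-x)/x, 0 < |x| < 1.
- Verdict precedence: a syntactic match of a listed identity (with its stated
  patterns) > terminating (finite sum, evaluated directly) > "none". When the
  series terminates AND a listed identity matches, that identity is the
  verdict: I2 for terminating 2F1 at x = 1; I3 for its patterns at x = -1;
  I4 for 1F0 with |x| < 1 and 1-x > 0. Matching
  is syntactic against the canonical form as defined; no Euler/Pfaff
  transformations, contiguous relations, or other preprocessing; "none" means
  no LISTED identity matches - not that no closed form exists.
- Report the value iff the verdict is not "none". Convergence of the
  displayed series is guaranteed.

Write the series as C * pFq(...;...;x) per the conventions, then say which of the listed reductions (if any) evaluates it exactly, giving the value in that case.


Classification (C = \frac{1}{8}): 2F1 with upper {\frac{2}{3}, \frac{7}{10}}, lower {2}, argument x = -\frac{3}{5}. Verdict: none (x = -\frac{3}{5}): each listed identity misses the multisets {\frac{2}{3}, \frac{7}{10}} ; {2}.

Structural cue: from the first term \frac{1}{8}: factor the ratio over Q (C = 1/8): negated roots = parameters.
Consecutive-term ratio: r(k) = -\frac{3}{5} * (k+\frac{2}{3}) (k+\frac{7}{10}) / [(k+2) (k+1)] ; factor over Q: parameters, x = -\frac{3}{5}, and C = \frac{1}{8}.


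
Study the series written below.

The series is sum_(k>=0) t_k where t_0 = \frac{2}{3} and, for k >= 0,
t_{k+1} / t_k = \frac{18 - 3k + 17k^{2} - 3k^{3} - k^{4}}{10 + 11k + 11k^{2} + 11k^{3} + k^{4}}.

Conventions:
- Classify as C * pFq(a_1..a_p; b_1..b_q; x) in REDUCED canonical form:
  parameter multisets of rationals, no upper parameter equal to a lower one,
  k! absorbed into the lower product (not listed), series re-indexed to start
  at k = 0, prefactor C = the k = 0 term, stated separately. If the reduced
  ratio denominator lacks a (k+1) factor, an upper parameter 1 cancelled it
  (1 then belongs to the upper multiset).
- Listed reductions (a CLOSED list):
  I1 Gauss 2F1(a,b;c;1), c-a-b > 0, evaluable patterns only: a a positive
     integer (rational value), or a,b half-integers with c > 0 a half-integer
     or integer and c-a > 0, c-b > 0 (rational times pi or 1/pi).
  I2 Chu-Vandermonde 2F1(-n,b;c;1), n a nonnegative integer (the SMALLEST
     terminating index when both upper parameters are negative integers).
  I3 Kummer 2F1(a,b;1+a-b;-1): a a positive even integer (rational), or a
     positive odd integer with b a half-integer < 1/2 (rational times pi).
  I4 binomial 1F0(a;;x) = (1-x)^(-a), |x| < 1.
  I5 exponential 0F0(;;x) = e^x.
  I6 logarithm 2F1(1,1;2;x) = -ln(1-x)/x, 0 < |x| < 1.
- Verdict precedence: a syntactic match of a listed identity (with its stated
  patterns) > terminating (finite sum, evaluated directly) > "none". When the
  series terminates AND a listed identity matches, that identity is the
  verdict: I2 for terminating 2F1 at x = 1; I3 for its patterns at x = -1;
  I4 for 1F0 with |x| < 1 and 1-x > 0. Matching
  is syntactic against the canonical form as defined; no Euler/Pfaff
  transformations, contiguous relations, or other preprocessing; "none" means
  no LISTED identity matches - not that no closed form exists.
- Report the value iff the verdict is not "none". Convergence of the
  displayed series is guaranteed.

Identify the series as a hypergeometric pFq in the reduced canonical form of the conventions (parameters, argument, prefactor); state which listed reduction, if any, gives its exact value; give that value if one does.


Reduced: x = -1, 2F1, upper = {-3, 6}, lower = {10}, C = \frac{2}{3}. Verdict: Kummer (I3) matches (x = -1; c = 10 equals 1+a-b for upper {-3, 6}: listed pattern). Value: \frac{14}{5}.

Key observation: t_0 being \frac{2}{3}, cancel k^2 + 1 from the displayed ratio first; then C = 2/3.
Step ratio: r(k) = -1 * (k-3) (k+6) / [(k+10) (k+1)] - poly over poly, x = -1 from leading terms; C = \frac{2}{3} at k = 0.


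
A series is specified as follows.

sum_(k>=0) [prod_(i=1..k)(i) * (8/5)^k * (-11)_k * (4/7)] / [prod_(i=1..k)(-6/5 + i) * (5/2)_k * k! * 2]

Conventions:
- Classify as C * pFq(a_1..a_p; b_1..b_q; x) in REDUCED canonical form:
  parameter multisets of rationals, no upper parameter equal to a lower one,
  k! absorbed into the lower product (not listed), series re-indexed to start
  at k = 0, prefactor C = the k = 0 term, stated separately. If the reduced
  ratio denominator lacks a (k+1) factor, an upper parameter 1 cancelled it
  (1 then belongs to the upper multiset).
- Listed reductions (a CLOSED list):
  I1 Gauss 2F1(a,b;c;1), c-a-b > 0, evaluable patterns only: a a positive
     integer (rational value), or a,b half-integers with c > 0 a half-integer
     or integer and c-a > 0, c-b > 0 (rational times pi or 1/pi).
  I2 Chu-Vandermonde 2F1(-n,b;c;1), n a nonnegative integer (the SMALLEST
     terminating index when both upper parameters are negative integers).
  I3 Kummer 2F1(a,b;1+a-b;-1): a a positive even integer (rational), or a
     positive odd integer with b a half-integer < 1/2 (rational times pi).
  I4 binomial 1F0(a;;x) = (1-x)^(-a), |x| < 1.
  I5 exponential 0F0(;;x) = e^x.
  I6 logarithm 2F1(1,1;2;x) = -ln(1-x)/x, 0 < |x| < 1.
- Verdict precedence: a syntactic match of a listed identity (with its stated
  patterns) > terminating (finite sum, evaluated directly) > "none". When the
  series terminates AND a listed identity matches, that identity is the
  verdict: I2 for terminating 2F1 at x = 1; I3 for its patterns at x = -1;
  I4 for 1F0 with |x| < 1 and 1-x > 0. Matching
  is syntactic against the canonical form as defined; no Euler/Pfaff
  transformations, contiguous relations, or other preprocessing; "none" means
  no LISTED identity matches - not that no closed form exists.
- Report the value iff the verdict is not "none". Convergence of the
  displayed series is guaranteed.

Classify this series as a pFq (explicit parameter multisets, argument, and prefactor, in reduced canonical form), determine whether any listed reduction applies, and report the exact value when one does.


At argument 8/5: a 2F2 with upper {-11, 1}, lower {-1/5, 5/2}, scaled by C = 2/7. Verdict: terminating. With -11 upstairs the series is a 12-term polynomial sum; evaluated term by term. Hence: -569803486657991134/4402764904715151975.

First insight: x = (8/5) and the constant factors (C = 2/7, x = 8/5) combine into one prefactor.
Adjacent-term ratio: r(k) = (8/5) * (k-11) (k+1) / [(k-1/5) (k+5/2) (k+1)] ; factor over Q: parameters, x = (8/5), and C = 2/7.


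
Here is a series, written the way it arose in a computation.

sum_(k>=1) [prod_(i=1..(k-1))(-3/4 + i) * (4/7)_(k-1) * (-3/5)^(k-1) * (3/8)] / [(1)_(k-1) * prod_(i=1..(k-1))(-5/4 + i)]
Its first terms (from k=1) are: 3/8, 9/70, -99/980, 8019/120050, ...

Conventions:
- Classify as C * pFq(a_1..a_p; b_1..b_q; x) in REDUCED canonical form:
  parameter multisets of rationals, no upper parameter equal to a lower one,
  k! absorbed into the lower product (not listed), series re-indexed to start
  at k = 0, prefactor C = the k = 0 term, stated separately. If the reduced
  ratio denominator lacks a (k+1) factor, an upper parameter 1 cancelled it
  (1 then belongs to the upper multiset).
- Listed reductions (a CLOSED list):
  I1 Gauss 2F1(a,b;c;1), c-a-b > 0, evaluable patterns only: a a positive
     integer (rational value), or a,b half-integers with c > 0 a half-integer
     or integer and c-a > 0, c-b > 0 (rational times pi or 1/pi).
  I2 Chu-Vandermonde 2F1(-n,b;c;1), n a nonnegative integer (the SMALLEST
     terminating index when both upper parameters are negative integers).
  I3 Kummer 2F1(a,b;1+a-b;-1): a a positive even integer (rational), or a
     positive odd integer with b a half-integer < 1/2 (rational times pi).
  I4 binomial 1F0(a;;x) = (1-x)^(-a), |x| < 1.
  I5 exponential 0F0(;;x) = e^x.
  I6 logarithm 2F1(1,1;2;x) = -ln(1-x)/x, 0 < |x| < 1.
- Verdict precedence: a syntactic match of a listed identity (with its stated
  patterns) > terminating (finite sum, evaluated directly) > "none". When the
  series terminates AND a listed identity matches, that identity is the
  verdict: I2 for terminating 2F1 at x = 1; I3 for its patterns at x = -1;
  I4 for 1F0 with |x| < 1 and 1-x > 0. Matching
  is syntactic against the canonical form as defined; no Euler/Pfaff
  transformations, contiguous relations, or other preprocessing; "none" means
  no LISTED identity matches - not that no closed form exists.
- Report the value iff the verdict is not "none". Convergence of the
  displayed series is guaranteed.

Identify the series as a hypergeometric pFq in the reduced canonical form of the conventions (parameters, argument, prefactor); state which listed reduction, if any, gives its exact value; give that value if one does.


Reduced: x = -3/5, 2F1, upper = {1/4, 4/7}, lower = {-1/4}, C = 3/8. Verdict: none - at argument -3/5 the multisets {1/4, 4/7} ; {-1/4} match no listed identity.

The tell: t_0 being 3/8, the running product (C = 3/8) telescopes to a rising factorial.
Step ratio: r(k) = (-3/5) * (k+1/4) (k+4/7) / [(k-1/4) (k+1)] - rational in k, leading ratio (-3/5); with t_0 = 3/8, classification follows.


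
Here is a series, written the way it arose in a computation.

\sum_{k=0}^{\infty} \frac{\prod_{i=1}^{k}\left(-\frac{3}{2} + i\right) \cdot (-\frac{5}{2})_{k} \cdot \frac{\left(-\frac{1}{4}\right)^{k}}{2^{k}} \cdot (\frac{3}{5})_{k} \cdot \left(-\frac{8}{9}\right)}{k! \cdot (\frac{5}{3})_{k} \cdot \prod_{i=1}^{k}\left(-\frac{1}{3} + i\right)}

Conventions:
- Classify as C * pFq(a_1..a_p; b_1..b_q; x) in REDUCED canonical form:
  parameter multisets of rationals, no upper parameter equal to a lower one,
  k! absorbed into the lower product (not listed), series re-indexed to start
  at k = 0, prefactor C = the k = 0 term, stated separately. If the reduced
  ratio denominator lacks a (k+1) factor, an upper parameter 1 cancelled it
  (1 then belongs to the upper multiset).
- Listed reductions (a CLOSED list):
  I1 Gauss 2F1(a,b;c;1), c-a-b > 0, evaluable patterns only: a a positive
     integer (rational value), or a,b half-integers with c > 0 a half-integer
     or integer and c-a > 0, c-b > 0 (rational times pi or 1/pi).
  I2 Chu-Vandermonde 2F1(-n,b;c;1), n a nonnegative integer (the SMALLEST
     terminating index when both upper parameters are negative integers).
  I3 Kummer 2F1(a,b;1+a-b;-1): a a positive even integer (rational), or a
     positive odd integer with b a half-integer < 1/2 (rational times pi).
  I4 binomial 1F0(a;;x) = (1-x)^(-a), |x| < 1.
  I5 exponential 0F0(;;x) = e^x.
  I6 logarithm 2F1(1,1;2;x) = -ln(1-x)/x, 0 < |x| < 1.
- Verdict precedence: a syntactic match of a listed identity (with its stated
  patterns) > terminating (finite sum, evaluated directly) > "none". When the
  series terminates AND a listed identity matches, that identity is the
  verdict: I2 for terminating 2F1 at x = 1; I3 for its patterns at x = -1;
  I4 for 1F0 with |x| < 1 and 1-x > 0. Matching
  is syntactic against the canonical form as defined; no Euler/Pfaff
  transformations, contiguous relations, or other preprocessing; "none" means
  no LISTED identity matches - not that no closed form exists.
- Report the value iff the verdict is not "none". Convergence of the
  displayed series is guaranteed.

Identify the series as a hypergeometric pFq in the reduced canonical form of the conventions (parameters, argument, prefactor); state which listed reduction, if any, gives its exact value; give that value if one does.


At argument -\frac{1}{8}: a 3F2 with upper {-\frac{5}{2}, -\frac{1}{2}, \frac{3}{5}}, lower {\frac{2}{3}, \frac{5}{3}}, scaled by C = -\frac{8}{9}. Verdict: none - at argument -\frac{1}{8} the multisets {-\frac{5}{2}, -\frac{1}{2}, \frac{3}{5}} ; {\frac{2}{3}, \frac{5}{3}} match no listed identity.

Key step: with t_0 = -\frac{8}{9}, the lower running product (prefactor -8/9) is a rising factorial.
Step ratio: r(k) = -\frac{1}{8} * (k-\frac{5}{2}) (k-\frac{1}{2}) (k+\frac{3}{5}) / [(k+\frac{2}{3}) (k+\frac{5}{3}) (k+1)] ; factor over Q: parameters, x = -\frac{1}{8}, and C = -\frac{8}{9}.


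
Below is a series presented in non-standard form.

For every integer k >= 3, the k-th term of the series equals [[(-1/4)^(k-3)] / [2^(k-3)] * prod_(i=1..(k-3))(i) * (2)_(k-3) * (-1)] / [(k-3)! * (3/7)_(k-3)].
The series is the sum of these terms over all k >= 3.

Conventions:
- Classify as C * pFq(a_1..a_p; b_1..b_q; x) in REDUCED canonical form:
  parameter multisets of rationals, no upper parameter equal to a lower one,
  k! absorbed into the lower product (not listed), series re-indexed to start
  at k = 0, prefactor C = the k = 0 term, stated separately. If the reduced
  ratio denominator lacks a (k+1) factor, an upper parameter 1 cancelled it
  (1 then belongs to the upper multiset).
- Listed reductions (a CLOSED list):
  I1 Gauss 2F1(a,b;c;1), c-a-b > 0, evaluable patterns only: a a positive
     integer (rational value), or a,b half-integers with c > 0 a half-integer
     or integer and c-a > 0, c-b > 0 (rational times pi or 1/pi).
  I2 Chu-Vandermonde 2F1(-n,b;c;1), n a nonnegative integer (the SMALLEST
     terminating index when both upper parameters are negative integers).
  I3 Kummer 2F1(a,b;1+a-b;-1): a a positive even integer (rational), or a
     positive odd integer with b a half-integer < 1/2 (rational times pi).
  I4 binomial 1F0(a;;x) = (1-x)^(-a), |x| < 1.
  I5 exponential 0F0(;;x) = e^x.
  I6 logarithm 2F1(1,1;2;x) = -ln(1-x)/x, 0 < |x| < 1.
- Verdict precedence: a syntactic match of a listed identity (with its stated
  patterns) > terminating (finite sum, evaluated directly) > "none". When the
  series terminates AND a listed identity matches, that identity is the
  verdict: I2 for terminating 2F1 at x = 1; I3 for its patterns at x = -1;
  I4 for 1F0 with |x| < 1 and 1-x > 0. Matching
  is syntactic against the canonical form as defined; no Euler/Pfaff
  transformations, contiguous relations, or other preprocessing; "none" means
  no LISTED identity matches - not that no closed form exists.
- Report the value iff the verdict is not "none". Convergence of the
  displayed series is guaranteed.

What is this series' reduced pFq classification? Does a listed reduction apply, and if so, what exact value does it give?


At argument -1/8: a 2F1 with upper {1, 2}, lower {3/7}, scaled by C = -1. Verdict: none - at argument -1/8 the multisets {1, 2} ; {3/7} match no listed identity.

Structural cue: x = (-1/8) and the two k-th powers (C = -1) combine into one argument.
Term ratio: r(k) = (-1/8) * (k+1) (k+2) / [(k+3/7) (k+1)] - rational in k. x = (-1/8); t_0 = -1; negate the roots.


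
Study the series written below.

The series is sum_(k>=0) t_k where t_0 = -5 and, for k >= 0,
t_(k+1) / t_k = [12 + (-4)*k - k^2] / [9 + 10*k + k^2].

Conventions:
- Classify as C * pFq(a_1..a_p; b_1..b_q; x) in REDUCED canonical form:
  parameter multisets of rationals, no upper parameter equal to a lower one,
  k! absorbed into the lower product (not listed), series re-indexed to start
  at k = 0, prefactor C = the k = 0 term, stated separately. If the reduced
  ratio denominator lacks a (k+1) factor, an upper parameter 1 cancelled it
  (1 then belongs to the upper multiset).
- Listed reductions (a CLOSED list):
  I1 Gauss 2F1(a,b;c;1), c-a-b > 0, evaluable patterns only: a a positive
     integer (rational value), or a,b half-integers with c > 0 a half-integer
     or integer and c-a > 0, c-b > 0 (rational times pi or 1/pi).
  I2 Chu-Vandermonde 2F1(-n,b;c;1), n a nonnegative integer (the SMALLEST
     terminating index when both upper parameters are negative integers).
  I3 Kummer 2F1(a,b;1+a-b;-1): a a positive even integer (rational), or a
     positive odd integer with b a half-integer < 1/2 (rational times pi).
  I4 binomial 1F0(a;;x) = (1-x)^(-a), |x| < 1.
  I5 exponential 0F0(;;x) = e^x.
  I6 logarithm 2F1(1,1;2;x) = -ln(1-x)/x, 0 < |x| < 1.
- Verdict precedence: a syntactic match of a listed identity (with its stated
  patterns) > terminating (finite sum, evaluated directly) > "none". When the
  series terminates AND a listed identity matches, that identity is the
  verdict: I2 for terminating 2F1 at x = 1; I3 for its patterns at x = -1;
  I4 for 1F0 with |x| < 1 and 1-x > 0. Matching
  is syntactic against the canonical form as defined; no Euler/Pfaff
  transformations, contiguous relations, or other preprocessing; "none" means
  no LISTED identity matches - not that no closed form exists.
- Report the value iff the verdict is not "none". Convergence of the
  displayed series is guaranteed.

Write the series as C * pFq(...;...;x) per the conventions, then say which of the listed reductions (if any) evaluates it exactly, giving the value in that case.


Reduced: x = -1, 2F1, upper = {-2, 6}, lower = {9}, C = -5. Verdict: this is Kummer's theorem (I3) (x = -1; c = 9 equals 1+a-b for upper {-2, 6}: listed pattern). Its exact value is -14.

First insight: from the first term -5: roots of the ratio polynomials (C = -5, x = -1) are the negated parameters.
Step ratio: r(k) = (-1) * (k-2) (k+6) / [(k+9) (k+1)] - rational in k, leading ratio (-1); with t_0 = -5, classification follows.


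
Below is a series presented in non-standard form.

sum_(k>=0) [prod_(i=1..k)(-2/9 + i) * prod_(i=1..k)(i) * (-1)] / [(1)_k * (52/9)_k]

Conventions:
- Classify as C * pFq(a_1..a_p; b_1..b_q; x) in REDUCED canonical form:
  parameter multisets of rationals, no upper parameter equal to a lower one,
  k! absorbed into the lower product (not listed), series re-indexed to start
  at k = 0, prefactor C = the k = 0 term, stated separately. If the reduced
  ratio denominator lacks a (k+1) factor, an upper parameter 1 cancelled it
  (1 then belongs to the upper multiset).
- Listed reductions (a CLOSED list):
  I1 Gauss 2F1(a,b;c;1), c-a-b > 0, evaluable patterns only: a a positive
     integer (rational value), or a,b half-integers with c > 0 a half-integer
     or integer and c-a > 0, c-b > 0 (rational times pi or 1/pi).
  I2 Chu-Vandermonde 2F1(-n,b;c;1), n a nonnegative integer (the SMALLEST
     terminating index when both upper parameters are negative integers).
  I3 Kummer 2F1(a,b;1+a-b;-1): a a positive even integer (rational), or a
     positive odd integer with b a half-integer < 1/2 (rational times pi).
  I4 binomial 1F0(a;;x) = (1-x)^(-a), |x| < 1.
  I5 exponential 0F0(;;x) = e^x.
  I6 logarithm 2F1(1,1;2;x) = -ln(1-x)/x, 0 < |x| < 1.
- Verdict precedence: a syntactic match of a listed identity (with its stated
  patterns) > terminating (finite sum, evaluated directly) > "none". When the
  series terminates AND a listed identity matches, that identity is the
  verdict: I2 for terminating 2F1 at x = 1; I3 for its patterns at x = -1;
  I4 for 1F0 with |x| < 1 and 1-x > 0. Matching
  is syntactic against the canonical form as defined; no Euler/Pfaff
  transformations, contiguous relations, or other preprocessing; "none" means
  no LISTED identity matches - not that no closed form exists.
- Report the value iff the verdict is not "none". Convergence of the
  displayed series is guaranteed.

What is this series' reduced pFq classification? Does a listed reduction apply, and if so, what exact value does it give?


With C = -1: the canonical form is 2F1(7/9, 1; 52/9; 1). Verdict: the Gauss summation I1 fires (x = 1: the Gamma ratio telescopes since c-a-b = 4 > 0 and a = 1 in Z>0). Sum: -43/36.

First insight: t_0 being -1, (1)_k (C = -1, x = 1) is k! itself.
Term ratio: r(k) = 1 * (k+7/9) (k+1) / [(k+52/9) (k+1)] - poly over poly, x = 1 from leading terms; C = -1 at k = 0.


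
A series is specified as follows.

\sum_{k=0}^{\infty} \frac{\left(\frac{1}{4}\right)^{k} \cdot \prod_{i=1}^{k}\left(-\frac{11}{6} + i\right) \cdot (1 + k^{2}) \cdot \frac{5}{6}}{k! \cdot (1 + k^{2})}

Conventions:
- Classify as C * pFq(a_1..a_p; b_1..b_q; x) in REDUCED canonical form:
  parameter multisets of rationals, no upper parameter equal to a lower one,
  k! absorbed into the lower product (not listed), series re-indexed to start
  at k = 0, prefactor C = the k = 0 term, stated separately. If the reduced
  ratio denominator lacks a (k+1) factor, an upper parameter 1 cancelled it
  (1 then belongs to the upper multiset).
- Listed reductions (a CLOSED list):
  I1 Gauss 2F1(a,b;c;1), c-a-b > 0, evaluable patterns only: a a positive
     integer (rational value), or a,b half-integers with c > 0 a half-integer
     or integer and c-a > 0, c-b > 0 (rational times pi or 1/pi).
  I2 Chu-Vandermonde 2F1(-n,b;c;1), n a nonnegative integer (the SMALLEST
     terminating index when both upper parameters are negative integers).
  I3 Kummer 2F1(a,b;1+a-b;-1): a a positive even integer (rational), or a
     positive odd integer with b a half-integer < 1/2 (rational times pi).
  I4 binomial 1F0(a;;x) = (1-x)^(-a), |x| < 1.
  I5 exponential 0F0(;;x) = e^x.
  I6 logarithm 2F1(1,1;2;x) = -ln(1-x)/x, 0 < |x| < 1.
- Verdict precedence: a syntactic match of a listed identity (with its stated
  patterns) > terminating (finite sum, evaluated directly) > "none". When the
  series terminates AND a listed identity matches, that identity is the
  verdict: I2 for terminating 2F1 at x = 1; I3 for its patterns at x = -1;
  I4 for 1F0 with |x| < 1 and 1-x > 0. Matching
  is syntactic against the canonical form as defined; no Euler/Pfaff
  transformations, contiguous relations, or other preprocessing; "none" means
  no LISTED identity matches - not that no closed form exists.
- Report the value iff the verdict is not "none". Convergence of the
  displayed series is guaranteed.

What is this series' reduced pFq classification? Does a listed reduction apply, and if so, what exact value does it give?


At argument \frac{1}{4}: a 1F0 with upper {-\frac{5}{6}}, lower {-}, scaled by C = \frac{5}{6}. Verdict (x = \frac{1}{4}): the binomial series (I4) applies (the 1F0 binomial series: exponent 5/6, x = \frac{1}{4}). Hence: \frac{5}{6} \cdot \left(\frac{3}{4}\right)^{\frac{5}{6}}.

Key step: x = \frac{1}{4} and k^2 + 1 divides numerator and denominator alike; prefactor 5/6 after cancelling.
Ratio: r(k) = \frac{1}{4} * (k-\frac{5}{6}) / [(k+1)] ; factor over Q: parameters, x = \frac{1}{4}, and C = \frac{5}{6}.


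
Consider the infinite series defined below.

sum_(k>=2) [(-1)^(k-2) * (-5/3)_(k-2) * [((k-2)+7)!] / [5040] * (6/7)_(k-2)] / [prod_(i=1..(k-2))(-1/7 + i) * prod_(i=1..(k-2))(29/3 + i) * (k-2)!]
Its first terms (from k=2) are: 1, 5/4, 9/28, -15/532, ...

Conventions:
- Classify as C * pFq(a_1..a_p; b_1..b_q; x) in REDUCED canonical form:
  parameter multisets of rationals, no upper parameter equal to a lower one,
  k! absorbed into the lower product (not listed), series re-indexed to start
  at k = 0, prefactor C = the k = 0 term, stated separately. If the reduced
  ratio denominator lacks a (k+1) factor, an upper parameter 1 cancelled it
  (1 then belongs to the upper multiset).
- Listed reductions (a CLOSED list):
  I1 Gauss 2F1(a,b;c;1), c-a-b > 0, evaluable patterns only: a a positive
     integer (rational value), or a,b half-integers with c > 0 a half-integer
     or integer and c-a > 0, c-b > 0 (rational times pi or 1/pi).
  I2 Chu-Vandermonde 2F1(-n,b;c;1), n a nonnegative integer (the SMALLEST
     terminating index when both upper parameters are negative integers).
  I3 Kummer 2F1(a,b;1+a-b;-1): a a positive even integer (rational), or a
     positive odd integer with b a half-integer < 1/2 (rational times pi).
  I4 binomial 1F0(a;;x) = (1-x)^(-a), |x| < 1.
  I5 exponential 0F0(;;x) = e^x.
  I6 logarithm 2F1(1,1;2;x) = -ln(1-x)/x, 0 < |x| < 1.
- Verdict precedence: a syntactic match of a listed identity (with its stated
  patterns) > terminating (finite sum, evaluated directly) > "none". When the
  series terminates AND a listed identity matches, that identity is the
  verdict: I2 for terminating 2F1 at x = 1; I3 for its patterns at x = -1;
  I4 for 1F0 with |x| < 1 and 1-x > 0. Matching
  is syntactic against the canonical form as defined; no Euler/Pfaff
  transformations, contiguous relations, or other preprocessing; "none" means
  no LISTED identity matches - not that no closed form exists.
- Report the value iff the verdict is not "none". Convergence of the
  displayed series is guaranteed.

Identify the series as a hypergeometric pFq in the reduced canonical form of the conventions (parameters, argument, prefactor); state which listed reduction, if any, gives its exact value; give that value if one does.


With C = 1: the canonical form is 2F1(-5/3, 8; 32/3; -1). Verdict: this is the Kummer evaluation I3 (x = -1; c = 32/3 equals 1+a-b for upper {-5/3, 8}: listed pattern). Its exact value is 8671/3402.

Key observation: with t_0 = 1, the lower running product (C = 1) is a rising factorial.
Step ratio: r(k) = (-1) * (k-5/3) (k+8) / [(k+32/3) (k+1)] - rational; roots negated = parameters, x = (-1), C = 1.


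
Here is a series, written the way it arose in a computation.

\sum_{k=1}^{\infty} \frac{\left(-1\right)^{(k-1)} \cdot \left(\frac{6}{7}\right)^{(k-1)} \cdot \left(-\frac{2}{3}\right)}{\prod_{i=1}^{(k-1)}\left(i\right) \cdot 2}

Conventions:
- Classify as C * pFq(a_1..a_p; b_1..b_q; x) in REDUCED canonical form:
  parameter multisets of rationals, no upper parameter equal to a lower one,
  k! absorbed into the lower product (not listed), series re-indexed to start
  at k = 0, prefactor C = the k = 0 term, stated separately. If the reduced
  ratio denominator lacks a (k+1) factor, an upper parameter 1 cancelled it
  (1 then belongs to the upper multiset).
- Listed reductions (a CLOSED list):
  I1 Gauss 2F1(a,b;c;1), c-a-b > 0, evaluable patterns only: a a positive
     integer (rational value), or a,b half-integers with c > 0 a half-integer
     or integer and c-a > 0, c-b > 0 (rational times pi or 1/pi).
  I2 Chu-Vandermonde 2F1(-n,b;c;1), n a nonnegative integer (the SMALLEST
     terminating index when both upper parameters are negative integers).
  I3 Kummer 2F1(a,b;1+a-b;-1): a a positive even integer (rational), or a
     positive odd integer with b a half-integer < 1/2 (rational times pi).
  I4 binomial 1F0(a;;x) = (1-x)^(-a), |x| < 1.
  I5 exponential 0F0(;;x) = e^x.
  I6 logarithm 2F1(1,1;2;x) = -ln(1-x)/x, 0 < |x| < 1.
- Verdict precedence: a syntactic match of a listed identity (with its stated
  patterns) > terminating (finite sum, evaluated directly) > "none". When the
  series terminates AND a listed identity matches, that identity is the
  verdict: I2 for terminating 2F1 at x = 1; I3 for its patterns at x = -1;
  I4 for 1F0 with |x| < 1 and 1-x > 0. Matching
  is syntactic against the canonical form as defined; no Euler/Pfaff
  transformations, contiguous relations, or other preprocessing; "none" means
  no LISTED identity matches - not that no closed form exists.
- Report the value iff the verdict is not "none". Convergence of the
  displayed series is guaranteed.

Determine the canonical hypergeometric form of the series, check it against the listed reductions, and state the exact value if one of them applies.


The series (x = -\frac{6}{7}) is 0F0: upper {-}, lower {-}, prefactor -\frac{1}{3}. Verdict: the exponential series (I5) matches (the 0F0 exponential series at x = -\frac{6}{7}). Exact value: \left(-\frac{1}{3}\right) \cdot e^{-\frac{6}{7}}.

First insight: x = -\frac{6}{7} and the product of the first k integers (C = -1/3, x = -6/7) is k!.
Step ratio: r(k) = -\frac{6}{7} * 1 / [(k+1)] - poly over poly, x = -\frac{6}{7} from leading terms; C = -\frac{1}{3} at k = 0.


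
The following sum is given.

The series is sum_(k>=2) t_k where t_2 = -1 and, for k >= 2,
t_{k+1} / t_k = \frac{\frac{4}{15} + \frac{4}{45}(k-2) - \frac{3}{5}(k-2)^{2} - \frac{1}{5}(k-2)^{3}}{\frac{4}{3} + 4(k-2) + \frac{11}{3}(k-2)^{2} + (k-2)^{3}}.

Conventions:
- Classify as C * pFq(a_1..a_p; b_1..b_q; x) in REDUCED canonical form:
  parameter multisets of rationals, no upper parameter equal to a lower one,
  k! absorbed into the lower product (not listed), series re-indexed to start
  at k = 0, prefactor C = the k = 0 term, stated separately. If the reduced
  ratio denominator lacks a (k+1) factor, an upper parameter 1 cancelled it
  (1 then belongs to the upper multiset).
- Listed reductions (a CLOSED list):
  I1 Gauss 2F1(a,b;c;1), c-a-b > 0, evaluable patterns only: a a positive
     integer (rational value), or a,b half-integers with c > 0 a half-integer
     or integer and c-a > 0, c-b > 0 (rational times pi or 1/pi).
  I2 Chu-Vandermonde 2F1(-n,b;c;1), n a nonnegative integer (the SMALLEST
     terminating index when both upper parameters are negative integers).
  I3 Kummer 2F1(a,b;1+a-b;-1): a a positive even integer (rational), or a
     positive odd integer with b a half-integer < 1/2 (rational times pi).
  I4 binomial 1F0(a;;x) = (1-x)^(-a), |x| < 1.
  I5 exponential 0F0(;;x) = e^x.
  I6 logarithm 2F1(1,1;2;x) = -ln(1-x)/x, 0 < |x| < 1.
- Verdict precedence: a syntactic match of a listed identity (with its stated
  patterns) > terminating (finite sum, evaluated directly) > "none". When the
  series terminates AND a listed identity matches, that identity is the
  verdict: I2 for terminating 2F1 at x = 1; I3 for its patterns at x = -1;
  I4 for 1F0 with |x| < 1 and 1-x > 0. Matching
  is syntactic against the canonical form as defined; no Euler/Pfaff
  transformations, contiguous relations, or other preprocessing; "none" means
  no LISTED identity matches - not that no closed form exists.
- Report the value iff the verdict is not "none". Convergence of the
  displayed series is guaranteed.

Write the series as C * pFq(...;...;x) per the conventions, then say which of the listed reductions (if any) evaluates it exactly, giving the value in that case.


Reduced: x = -\frac{1}{5}, 2F1, upper = {-\frac{2}{3}, 3}, lower = {2}, C = -1. Verdict: no listed reduction: x = -\frac{1}{5} and upper {-\frac{2}{3}, 3} fail every I1-I6 pattern.

Key observation: x = -\frac{1}{5} and the ratio is unreduced: k + 2/3 divides both sides (C = -1).
Ratio: r(k) = -\frac{1}{5} * (k-\frac{2}{3}) (k+3) / [(k+2) (k+1)] - poly over poly, x = -\frac{1}{5} from leading terms; C = -1 at k = 0.


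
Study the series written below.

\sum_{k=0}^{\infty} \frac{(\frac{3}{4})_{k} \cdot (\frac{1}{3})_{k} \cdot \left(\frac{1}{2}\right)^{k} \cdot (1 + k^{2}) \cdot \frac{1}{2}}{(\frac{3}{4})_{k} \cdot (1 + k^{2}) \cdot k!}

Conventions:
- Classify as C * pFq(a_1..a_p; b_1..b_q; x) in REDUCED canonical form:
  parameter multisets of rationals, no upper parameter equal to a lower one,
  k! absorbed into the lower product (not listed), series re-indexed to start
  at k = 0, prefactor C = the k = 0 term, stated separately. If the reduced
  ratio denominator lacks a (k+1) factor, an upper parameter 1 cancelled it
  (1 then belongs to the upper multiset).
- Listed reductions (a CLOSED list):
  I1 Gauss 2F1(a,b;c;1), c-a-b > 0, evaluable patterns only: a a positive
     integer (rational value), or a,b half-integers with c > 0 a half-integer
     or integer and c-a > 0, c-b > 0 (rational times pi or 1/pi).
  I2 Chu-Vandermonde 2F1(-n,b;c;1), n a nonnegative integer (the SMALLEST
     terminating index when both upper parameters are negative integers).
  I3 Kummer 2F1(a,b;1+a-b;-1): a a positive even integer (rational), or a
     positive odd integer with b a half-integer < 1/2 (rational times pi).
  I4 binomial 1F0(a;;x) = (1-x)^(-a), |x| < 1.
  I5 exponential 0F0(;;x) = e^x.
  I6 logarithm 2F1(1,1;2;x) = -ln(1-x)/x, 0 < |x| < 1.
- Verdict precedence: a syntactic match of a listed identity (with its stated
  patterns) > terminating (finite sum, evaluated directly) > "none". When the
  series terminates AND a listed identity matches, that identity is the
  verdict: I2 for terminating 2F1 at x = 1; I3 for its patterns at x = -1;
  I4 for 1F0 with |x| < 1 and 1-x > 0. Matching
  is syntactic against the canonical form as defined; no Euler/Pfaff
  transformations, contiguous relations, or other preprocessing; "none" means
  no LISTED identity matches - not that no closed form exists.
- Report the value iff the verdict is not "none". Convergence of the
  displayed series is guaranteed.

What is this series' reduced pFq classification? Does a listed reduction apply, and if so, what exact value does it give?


With C = \frac{1}{2}: the canonical form is 1F0(\frac{1}{3}; -; \frac{1}{2}). Verdict (x = \frac{1}{2}): the I4 binomial reduction applies (the 1F0 binomial series: exponent -1/3, x = \frac{1}{2}). Its exact value is \frac{1}{2} \cdot \left(\frac{1}{2}\right)^{-\frac{1}{3}}.

Key step: t_0 = \frac{1}{2} here, and the parameter 3/4 appears in both the upper and lower lists and cancels (alongside the other common factor).
Adjacent-term ratio: r(k) = \frac{1}{2} * (k+\frac{1}{3}) / [(k+1)] - poly over poly, x = \frac{1}{2} from leading terms; C = \frac{1}{2} at k = 0.


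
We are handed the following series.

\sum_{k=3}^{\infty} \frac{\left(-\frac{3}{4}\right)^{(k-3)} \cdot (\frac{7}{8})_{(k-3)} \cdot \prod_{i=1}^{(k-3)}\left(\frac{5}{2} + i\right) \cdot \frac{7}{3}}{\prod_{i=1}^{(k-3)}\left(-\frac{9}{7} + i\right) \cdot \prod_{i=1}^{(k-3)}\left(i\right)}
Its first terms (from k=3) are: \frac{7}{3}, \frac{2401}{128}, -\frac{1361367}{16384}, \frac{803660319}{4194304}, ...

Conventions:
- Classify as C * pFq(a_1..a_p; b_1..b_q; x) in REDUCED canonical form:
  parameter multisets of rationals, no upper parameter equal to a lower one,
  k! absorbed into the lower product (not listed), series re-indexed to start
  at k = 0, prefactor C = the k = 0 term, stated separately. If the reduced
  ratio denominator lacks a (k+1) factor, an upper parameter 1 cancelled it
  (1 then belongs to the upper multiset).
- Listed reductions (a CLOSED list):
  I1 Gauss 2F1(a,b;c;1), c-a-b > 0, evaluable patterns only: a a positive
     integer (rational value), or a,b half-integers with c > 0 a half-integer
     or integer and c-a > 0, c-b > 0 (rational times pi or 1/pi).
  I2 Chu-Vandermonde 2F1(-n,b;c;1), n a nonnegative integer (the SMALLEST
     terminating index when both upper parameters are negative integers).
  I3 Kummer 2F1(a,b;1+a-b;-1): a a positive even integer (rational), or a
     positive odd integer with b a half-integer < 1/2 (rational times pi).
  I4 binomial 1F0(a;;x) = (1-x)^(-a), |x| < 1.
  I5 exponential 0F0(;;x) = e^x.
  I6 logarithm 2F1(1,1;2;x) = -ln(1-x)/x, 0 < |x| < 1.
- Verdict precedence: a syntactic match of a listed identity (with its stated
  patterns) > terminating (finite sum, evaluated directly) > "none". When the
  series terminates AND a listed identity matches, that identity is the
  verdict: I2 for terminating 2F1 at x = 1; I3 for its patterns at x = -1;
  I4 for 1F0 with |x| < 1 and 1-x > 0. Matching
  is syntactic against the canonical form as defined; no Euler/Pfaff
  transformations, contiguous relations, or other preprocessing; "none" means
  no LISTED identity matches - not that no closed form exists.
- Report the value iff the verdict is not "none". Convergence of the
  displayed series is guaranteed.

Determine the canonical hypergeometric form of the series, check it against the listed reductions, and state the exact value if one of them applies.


At argument -\frac{3}{4}: a 2F1 with upper {\frac{7}{8}, \frac{7}{2}}, lower {-\frac{2}{7}}, scaled by C = \frac{7}{3}. Verdict: none. A 2F1 with upper {\frac{7}{8}, \frac{7}{2}} fits none of I1-I6 at x = -\frac{3}{4}; the sum runs forever.

First insight: x = -\frac{3}{4} and the product of the first k integers (C = 7/3) is k!.
Consecutive-term ratio: r(k) = -\frac{3}{4} * (k+\frac{7}{8}) (k+\frac{7}{2}) / [(k-\frac{2}{7}) (k+1)] - rational in k. x = -\frac{3}{4}; t_0 = \frac{7}{3}; negate the roots.
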